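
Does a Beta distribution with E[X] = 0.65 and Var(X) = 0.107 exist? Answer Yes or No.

The Beta variance bound is σ² < μ(1−μ).
Here μ(1−μ) = 0.65×0.35 = 0.2275, and 0.107 < 0.2275.

Yes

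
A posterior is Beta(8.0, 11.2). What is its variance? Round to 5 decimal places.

0.01203

μ = 8.0/19.2 = 0.416667; Var = μ(1−μ)/(α+β+1) = 0.2430556/20.2 = 0.01203.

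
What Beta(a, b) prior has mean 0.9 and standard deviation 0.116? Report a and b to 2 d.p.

a = 5.12, b = 0.57

Variance = 0.116² = 0.013456. The moment-matching identity a+b = μ(1−μ)/Var − 1 gives
a+b = 0.09/0.013456 − 1 = 5.6885, so a = μ·5.6885 = 5.12 and b = (1−μ)·5.6885 = 0.57.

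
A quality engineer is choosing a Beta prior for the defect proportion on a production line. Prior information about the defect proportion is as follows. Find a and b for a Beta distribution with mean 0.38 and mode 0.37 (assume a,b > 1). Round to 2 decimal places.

Let s = a+b. Mean gives a = μs = 0.38s; mode gives (a−1)/(s−2) = 0.37.
Substituting: 0.38s − 1 = 0.37(s−2) = 0.37s − 0.74, so 0.01s = 0.26 and s = 26.0000.
Then a = 0.38×26.0000 = 9.88 and b = s−a = 16.12.

a = 9.88, b = 16.12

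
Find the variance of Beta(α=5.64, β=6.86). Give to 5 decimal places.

Var = αβ/[(α+β)²(α+β+1)] = (5.64×6.86)/(12.50²×13.50) = 38.6904/2109.375000 = 0.01834.

0.01834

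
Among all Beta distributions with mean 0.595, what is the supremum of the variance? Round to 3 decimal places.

0.241

Var = μ(1−μ)/(α+β+1), which approaches μ(1−μ) as α+β → 0.
So the supremum is μ(1−μ) = 0.595×0.405 = 0.241.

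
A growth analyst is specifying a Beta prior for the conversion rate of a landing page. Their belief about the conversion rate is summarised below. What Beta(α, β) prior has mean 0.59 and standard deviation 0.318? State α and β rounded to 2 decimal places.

α = 0.82, β = 0.57

σ² = 0.318² = 0.101124.
With s = α+β, Var = μ(1−μ)/(s+1), so s+1 = (0.59×0.41)/0.101124 = 2.3921 and s = 1.3921.
α = μs = 0.82, β = (1−μ)s = 0.57.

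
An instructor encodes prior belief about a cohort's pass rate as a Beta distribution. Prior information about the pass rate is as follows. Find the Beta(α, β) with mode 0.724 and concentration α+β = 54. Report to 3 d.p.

Since the density peak of Beta(α,β) is at (α−1)/(α+β−2),
α = 1 + 0.724(54−2) = 38.648 and β = 54 − 38.648 = 15.352.

α = 38.648, β = 15.352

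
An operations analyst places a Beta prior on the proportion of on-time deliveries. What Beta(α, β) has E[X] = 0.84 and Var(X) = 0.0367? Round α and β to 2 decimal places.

By moment matching, α+β = μ(1−μ)/σ² − 1 = (0.84·0.16)/0.0367 − 1 = 3.6621 − 1 = 2.6621.
Since α/(α+β) = μ, α = 0.84·2.6621 = 2.24 and β = 0.16·2.6621 = 0.43.

α = 2.24, β = 0.43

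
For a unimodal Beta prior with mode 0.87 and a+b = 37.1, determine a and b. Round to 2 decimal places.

a = 31.54, b = 5.56

Since the density peak of Beta(a,b) is at (a−1)/(a+b−2),
a = 1 + 0.87(37.1−2) = 31.54 and b = 37.1 − 31.54 = 5.56.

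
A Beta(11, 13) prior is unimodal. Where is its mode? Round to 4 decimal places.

With α,β > 1, mode = (α−1)/(α+β−2) = 10/22 = 0.4545.

0.4545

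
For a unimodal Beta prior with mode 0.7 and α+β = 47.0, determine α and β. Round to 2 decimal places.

α = 32.50, β = 14.50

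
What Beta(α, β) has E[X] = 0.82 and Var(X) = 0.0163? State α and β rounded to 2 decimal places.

α = 6.61, β = 1.45

Let s = α+β. The Beta variance is μ(1−μ)/(s+1).
So s+1 = μ(1−μ)/σ² = (0.82×0.18)/0.0163 = 0.1476/0.0163 = 9.0552, giving s = 8.0552.
Then α = μs = 0.82×8.0552 = 6.61 and β = (1−μ)s = 0.18×8.0552 = 1.45.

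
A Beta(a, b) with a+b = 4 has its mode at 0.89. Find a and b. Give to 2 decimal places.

a = 2.78, b = 1.22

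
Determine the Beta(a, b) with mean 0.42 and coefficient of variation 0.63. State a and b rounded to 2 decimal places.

Var = (CV·μ)² = (0.63×0.42)² = 0.070013.
a+b = μ(1−μ)/Var − 1 = 0.2436/0.070013 − 1 = 2.4793.
Thus a = 0.42·2.4793 = 1.04 and b = 0.58·2.4793 = 1.44.

a = 1.04, b = 1.44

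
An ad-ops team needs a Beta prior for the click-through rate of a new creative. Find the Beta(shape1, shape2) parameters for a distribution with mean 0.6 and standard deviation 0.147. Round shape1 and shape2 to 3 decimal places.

shape1 = 6.064, shape2 = 4.043

σ² = 0.147² = 0.021609.
With s = shape1+shape2, Var = μ(1−μ)/(s+1), so s+1 = (0.6×0.4)/0.021609 = 11.1065 and s = 10.1065.
shape1 = μs = 6.064, shape2 = (1−μ)s = 4.043.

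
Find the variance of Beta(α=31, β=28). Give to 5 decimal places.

0.00416

Var = αβ/[(α+β)²(α+β+1)] = (31×28)/(59²×60) = 868/208860 = 0.00416.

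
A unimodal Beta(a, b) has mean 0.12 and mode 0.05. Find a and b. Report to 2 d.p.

a = 1.54, b = 11.31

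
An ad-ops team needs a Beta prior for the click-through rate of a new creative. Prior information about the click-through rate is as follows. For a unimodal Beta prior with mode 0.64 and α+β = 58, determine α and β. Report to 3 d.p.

Since the density peak of Beta(α,β) is at (α−1)/(α+β−2),
α = 1 + 0.64(58−2) = 36.840 and β = 58 − 36.840 = 21.160.

α = 36.840, β = 21.160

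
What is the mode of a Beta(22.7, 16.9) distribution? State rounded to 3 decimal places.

0.577

The density x^(α−1)(1−x)^(β−1) is maximised at (α−1)/(α+β−2) = 21.7/37.6 = 0.577.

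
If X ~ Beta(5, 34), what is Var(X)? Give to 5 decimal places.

0.00279

μ = 5/39 = 0.128205; Var = μ(1−μ)/(α+β+1) = 0.1117686/40 = 0.00279.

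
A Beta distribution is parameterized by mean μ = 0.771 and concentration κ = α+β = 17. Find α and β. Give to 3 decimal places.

α = 13.107, β = 3.893

Split κ in proportion μ : (1−μ): α = 0.771·17 = 13.107, β = 17 − 13.107 = 3.893.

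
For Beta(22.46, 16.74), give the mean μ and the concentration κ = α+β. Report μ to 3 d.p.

μ = 0.573, κ = 39.20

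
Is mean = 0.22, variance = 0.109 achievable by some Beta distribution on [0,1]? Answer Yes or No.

For any Beta, Var(X) < E[X]·(1−E[X]).
Here μ(1−μ) = 0.22×0.78 = 0.1716, and 0.109 < 0.1716.

Yes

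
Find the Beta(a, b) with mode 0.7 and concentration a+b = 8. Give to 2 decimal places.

Since the density peak of Beta(a,b) is at (a−1)/(a+b−2),
a = 1 + 0.7(8−2) = 5.20 and b = 8 − 5.20 = 2.80.

a = 5.20, b = 2.80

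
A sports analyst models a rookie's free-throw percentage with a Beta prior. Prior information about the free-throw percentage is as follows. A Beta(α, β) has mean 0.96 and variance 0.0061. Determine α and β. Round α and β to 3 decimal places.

α = 5.083, β = 0.212

Let s = α+β. The Beta variance is μ(1−μ)/(s+1).
So s+1 = μ(1−μ)/σ² = (0.96×0.04)/0.0061 = 0.0384/0.0061 = 6.2951, giving s = 5.2951.
Then α = μs = 0.96×5.2951 = 5.083 and β = (1−μ)s = 0.04×5.2951 = 0.212.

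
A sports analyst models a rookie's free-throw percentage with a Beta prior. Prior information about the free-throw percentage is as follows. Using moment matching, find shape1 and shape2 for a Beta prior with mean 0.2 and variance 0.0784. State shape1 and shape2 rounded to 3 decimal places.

shape1 = 0.208, shape2 = 0.833

Let s = shape1+shape2. The Beta variance is μ(1−μ)/(s+1).
So s+1 = μ(1−μ)/σ² = (0.2×0.8)/0.0784 = 0.16/0.0784 = 2.0408, giving s = 1.0408.
Then shape1 = μs = 0.2×1.0408 = 0.208 and shape2 = (1−μ)s = 0.8×1.0408 = 0.833.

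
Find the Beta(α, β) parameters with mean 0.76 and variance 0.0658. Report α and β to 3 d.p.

Write ν = α+β; then α = μν and Var = μ(1−μ)/(ν+1).
ν = μ(1−μ)/Var − 1 = 0.1824/0.0658 − 1 = 1.7720.
α = 0.76·1.7720 = 1.347, β = 0.24·1.7720 = 0.425.

α = 1.347, β = 0.425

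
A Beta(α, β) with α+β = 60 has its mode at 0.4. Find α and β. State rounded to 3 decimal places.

α = 24.200, β = 35.800

Mode = (α−1)/(κ−2) with κ = α+β, so α−1 = 0.4·58 = 23.200.
α = 24.200; β = κ − α = 35.800.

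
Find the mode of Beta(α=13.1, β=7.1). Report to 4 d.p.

0.6648

The density x^(α−1)(1−x)^(β−1) is maximised at (α−1)/(α+β−2) = 12.1/18.2 = 0.6648.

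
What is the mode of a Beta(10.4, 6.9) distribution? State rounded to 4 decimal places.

With α,β > 1, mode = (α−1)/(α+β−2) = 9.4/15.3 = 0.6144.

0.6144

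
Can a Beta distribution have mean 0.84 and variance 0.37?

A Beta with mean μ has variance μ(1−μ)/(α+β+1) < μ(1−μ).
Here μ(1−μ) = 0.84×0.16 = 0.1344, and 0.37 ≥ 0.1344.

No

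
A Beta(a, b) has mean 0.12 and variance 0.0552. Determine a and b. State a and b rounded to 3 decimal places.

By moment matching, a+b = μ(1−μ)/σ² − 1 = (0.12·0.88)/0.0552 − 1 = 1.9130 − 1 = 0.9130.
Since a/(a+b) = μ, a = 0.12·0.9130 = 0.110 and b = 0.88·0.9130 = 0.803.

a = 0.110, b = 0.803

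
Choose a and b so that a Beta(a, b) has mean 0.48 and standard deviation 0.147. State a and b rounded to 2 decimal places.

a = 5.06, b = 5.49

σ² = 0.147² = 0.021609.
With s = a+b, Var = μ(1−μ)/(s+1), so s+1 = (0.48×0.52)/0.021609 = 11.5507 and s = 10.5507.
a = μs = 5.06, b = (1−μ)s = 5.49.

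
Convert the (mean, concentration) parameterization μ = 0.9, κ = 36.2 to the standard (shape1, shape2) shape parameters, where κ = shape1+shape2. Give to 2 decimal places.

shape1 = 32.58, shape2 = 3.62

shape1 = μκ = 0.9×36.2 = 32.58 and shape2 = (1−μ)κ = 0.1×36.2 = 3.62.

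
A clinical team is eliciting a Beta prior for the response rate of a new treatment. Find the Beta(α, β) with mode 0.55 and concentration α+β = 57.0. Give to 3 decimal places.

α = 31.250, β = 25.750

Since the density peak of Beta(α,β) is at (α−1)/(α+β−2),
α = 1 + 0.55(57.0−2) = 31.250 and β = 57.0 − 31.250 = 25.750.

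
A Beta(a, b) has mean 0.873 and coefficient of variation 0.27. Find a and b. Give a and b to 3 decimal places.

a = 0.869, b = 0.126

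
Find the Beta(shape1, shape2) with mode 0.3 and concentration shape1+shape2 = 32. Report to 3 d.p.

shape1 = 10.000, shape2 = 22.000

Since the density peak of Beta(shape1,shape2) is at (shape1−1)/(shape1+shape2−2),
shape1 = 1 + 0.3(32−2) = 10.000 and shape2 = 32 − 10.000 = 22.000.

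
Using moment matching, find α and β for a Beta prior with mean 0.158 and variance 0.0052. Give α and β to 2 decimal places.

Let s = α+β. The Beta variance is μ(1−μ)/(s+1).
So s+1 = μ(1−μ)/σ² = (0.158×0.842)/0.0052 = 0.133036/0.0052 = 25.5838, giving s = 24.5838.
Then α = μs = 0.158×24.5838 = 3.88 and β = (1−μ)s = 0.842×24.5838 = 20.70.

α = 3.88, β = 20.70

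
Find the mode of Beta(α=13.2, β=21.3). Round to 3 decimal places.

0.375

With α,β > 1, mode = (α−1)/(α+β−2) = 12.2/32.5 = 0.375.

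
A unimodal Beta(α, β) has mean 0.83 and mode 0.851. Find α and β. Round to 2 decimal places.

With s = α+β: μ = α/s and mode = (α−1)/(s−2). Eliminating α = μs,
μs − 1 = m(s−2) ⇒ s(μ−m) = 1−2m ⇒ s = -0.702/-0.021 = 33.4286.
So α = μs = 27.75, β = (1−μ)s = 5.68.

α = 27.75, β = 5.68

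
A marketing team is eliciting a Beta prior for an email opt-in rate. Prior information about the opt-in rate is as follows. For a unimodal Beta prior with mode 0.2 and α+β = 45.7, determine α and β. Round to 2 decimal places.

α = 9.74, β = 35.96

For α,β>1 the mode is (α−1)/(α+β−2), so α = mode·(κ−2)+1 = 0.2×43.7+1 = 9.74.
And β = (1−mode)·(κ−2)+1 = 0.8×43.7+1 = 35.96.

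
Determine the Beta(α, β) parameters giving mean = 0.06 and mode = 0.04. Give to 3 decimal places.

With s = α+β: μ = α/s and mode = (α−1)/(s−2). Eliminating α = μs,
μs − 1 = m(s−2) ⇒ s(μ−m) = 1−2m ⇒ s = 0.92/0.02 = 46.0000.
So α = μs = 2.760, β = (1−μ)s = 43.240.

α = 2.760, β = 43.240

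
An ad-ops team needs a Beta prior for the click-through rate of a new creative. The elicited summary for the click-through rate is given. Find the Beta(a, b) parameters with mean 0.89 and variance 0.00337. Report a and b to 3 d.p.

Let s = a+b. The Beta variance is μ(1−μ)/(s+1).
So s+1 = μ(1−μ)/σ² = (0.89×0.11)/0.00337 = 0.0979/0.00337 = 29.0504, giving s = 28.0504.
Then a = μs = 0.89×28.0504 = 24.965 and b = (1−μ)s = 0.11×28.0504 = 3.086.

a = 24.965, b = 3.086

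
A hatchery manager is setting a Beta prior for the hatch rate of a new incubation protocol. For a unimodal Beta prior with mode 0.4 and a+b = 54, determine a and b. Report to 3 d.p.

a = 21.800, b = 32.200

Since the density peak of Beta(a,b) is at (a−1)/(a+b−2),
a = 1 + 0.4(54−2) = 21.800 and b = 54 − 21.800 = 32.200.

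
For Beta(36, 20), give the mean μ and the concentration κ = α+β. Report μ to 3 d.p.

μ = 0.643, κ = 56

κ = α+β = 36+20 = 56; μ = α/κ = 36/56 = 0.643.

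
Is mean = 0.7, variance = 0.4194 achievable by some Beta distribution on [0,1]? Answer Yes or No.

The Beta variance bound is σ² < μ(1−μ).
Here μ(1−μ) = 0.7×0.3 = 0.21, and 0.4194 ≥ 0.21.

No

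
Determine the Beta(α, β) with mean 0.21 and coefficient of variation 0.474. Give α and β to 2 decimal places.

Var = (CV·μ)² = (0.474×0.21)² = 0.009908.
α+β = μ(1−μ)/Var − 1 = 0.1659/0.009908 − 1 = 15.7437.
Thus α = 0.21·15.7437 = 3.31 and β = 0.79·15.7437 = 12.44.

α = 3.31, β = 12.44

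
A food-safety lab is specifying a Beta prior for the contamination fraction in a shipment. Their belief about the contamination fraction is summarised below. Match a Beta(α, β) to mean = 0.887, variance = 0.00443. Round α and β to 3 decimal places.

Write ν = α+β; then α = μν and Var = μ(1−μ)/(ν+1).
ν = μ(1−μ)/Var − 1 = 0.100231/0.00443 − 1 = 21.6255.
α = 0.887·21.6255 = 19.182, β = 0.113·21.6255 = 2.444.

α = 19.182, β = 2.444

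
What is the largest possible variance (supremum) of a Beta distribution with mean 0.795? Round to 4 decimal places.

0.1630

Var = μ(1−μ)/(α+β+1), which approaches μ(1−μ) as α+β → 0.
So the supremum is μ(1−μ) = 0.795×0.205 = 0.1630.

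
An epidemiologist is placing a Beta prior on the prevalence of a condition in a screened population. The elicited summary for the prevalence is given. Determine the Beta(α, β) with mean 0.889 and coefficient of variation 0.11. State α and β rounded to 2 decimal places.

α = 8.28, β = 1.03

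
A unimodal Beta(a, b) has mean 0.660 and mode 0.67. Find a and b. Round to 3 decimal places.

a = 22.440, b = 11.560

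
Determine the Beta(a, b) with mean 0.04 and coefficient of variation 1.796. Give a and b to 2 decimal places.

a = 0.26, b = 6.18

σ = CV·μ = 1.796×0.04 = 0.07184, so σ² = 0.005161.
s+1 = μ(1−μ)/σ² = 0.0384/0.005161 = 7.4404, so s = a+b = 6.4404.
a = μs = 0.26, b = (1−μ)s = 6.18.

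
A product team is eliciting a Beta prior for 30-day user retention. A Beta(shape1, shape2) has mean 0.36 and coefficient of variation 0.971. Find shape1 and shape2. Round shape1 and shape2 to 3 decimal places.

σ = CV·μ = 0.971×0.36 = 0.34956, so σ² = 0.122192.
s+1 = μ(1−μ)/σ² = 0.2304/0.122192 = 1.8856, so s = shape1+shape2 = 0.8856.
shape1 = μs = 0.319, shape2 = (1−μ)s = 0.567.

shape1 = 0.319, shape2 = 0.567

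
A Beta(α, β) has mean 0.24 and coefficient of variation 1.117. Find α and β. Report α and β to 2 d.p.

α = 0.37, β = 1.17

σ = CV·μ = 1.117×0.24 = 0.26808, so σ² = 0.071867.
s+1 = μ(1−μ)/σ² = 0.1824/0.071867 = 2.5380, so s = α+β = 1.5380.
α = μs = 0.37, β = (1−μ)s = 1.17.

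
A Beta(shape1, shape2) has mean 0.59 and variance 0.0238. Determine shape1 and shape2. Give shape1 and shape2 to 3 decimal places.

shape1 = 5.407, shape2 = 3.757

Write ν = shape1+shape2; then shape1 = μν and Var = μ(1−μ)/(ν+1).
ν = μ(1−μ)/Var − 1 = 0.2419/0.0238 − 1 = 9.1639.
shape1 = 0.59·9.1639 = 5.407, shape2 = 0.41·9.1639 = 3.757.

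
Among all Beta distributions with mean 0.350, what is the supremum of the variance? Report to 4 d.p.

For fixed mean μ the Beta variance is μ(1−μ)/(α+β+1), increasing as α+β decreases.
Its least upper bound (not attained) is μ(1−μ) = 0.350·0.650 = 0.2275.

0.2275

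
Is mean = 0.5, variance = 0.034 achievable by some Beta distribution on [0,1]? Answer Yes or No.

A Beta with mean μ has variance μ(1−μ)/(α+β+1) < μ(1−μ).
Here μ(1−μ) = 0.5×0.5 = 0.25, and 0.034 < 0.25.

Yes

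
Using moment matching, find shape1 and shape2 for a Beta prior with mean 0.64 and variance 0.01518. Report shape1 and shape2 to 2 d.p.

shape1 = 9.07, shape2 = 5.10

By moment matching, shape1+shape2 = μ(1−μ)/σ² − 1 = (0.64·0.36)/0.01518 − 1 = 15.1779 − 1 = 14.1779.
Since shape1/(shape1+shape2) = μ, shape1 = 0.64·14.1779 = 9.07 and shape2 = 0.36·14.1779 = 5.10.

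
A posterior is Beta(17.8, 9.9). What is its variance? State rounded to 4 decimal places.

α+β = 27.7 and αβ = 176.22, so Var = αβ/[(α+β)²(α+β+1)] = 176.22/22021.223 = 0.0080.

0.0080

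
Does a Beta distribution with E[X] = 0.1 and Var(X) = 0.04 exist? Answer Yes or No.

A Beta with mean μ has variance μ(1−μ)/(α+β+1) < μ(1−μ).
Here μ(1−μ) = 0.1×0.9 = 0.09, and 0.04 < 0.09.

Yes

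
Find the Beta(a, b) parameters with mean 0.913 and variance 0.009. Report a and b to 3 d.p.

a = 7.145, b = 0.681

Let s = a+b. The Beta variance is μ(1−μ)/(s+1).
So s+1 = μ(1−μ)/σ² = (0.913×0.087)/0.009 = 0.079431/0.009 = 8.8257, giving s = 7.8257.
Then a = μs = 0.913×7.8257 = 7.145 and b = (1−μ)s = 0.087×7.8257 = 0.681.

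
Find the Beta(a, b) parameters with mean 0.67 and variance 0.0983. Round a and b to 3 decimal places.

a = 0.837, b = 0.412

Let s = a+b. The Beta variance is μ(1−μ)/(s+1).
So s+1 = μ(1−μ)/σ² = (0.67×0.33)/0.0983 = 0.2211/0.0983 = 2.2492, giving s = 1.2492.
Then a = μs = 0.67×1.2492 = 0.837 and b = (1−μ)s = 0.33×1.2492 = 0.412.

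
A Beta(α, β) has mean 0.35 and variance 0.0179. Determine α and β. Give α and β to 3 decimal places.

Let s = α+β. The Beta variance is μ(1−μ)/(s+1).
So s+1 = μ(1−μ)/σ² = (0.35×0.65)/0.0179 = 0.2275/0.0179 = 12.7095, giving s = 11.7095.
Then α = μs = 0.35×11.7095 = 4.098 and β = (1−μ)s = 0.65×11.7095 = 7.611.

α = 4.098, β = 7.611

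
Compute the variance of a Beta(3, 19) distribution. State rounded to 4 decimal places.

μ = 3/22 = 0.136364; Var = μ(1−μ)/(α+β+1) = 0.1177686/23 = 0.0051.

0.0051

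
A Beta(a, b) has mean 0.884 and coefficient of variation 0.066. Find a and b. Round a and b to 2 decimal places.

a = 25.75, b = 3.38

Var = (CV·μ)² = (0.066×0.884)² = 0.003404.
a+b = μ(1−μ)/Var − 1 = 0.102544/0.003404 − 1 = 29.1244.
Thus a = 0.884·29.1244 = 25.75 and b = 0.116·29.1244 = 3.38.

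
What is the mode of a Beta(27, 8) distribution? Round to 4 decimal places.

The density x^(α−1)(1−x)^(β−1) is maximised at (α−1)/(α+β−2) = 26/33 = 0.7879.

0.7879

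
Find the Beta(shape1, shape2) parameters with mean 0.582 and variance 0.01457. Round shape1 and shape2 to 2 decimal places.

shape1 = 9.14, shape2 = 6.56

By moment matching, shape1+shape2 = μ(1−μ)/σ² − 1 = (0.582·0.418)/0.01457 − 1 = 16.6970 − 1 = 15.6970.
Since shape1/(shape1+shape2) = μ, shape1 = 0.582·15.6970 = 9.14 and shape2 = 0.418·15.6970 = 6.56.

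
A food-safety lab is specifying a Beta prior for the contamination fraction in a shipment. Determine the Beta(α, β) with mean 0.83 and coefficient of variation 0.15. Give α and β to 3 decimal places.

Var = (CV·μ)² = (0.15×0.83)² = 0.015500.
α+β = μ(1−μ)/Var − 1 = 0.1411/0.015500 − 1 = 8.1031.
Thus α = 0.83·8.1031 = 6.726 and β = 0.17·8.1031 = 1.378.

α = 6.726, β = 1.378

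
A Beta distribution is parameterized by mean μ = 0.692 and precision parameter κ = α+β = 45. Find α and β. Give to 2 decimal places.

α = 31.14, β = 13.86

Split κ in proportion μ : (1−μ): α = 0.692·45 = 31.14, β = 45 − 31.14 = 13.86.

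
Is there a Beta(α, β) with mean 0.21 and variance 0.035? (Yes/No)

Yes

For any Beta, Var(X) < E[X]·(1−E[X]).
Here μ(1−μ) = 0.21×0.79 = 0.1659, and 0.035 < 0.1659.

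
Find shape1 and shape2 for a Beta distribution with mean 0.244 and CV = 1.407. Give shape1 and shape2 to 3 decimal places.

Var = (CV·μ)² = (1.407×0.244)² = 0.117860.
shape1+shape2 = μ(1−μ)/Var − 1 = 0.184464/0.117860 − 1 = 0.5651.
Thus shape1 = 0.244·0.5651 = 0.138 and shape2 = 0.756·0.5651 = 0.427.

shape1 = 0.138, shape2 = 0.427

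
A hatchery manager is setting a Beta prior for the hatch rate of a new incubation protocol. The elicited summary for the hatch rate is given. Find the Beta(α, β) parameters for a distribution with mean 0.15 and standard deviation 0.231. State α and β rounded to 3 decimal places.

α = 0.208, β = 1.181

Variance = 0.231² = 0.053361. The moment-matching identity α+β = μ(1−μ)/Var − 1 gives
α+β = 0.1275/0.053361 − 1 = 1.3894, so α = μ·1.3894 = 0.208 and β = (1−μ)·1.3894 = 1.181.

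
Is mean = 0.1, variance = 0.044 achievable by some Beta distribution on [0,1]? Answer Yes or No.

Yes

The Beta variance bound is σ² < μ(1−μ).
Here μ(1−μ) = 0.1×0.9 = 0.09, and 0.044 < 0.09.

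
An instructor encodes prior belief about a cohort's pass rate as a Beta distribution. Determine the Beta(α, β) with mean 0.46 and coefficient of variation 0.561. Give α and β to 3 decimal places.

Var = (CV·μ)² = (0.561×0.46)² = 0.066595.
α+β = μ(1−μ)/Var − 1 = 0.2484/0.066595 − 1 = 2.7300.
Thus α = 0.46·2.7300 = 1.256 and β = 0.54·2.7300 = 1.474.

α = 1.256, β = 1.474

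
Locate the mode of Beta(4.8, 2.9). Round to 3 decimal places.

With α,β > 1, mode = (α−1)/(α+β−2) = 3.8/5.7 = 0.667.

0.667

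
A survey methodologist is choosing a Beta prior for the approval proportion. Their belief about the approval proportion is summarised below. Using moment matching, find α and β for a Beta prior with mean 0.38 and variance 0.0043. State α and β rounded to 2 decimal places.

α = 20.44, β = 33.35

By moment matching, α+β = μ(1−μ)/σ² − 1 = (0.38·0.62)/0.0043 − 1 = 54.7907 − 1 = 53.7907.
Since α/(α+β) = μ, α = 0.38·53.7907 = 20.44 and β = 0.62·53.7907 = 33.35.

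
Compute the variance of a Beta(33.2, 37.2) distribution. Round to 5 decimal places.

α+β = 70.4 and αβ = 1235.04, so Var = αβ/[(α+β)²(α+β+1)] = 1235.04/353869.824 = 0.00349.

0.00349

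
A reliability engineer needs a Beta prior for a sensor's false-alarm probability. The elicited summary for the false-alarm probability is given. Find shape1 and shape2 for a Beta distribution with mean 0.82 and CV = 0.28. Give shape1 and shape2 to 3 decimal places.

shape1 = 1.476, shape2 = 0.324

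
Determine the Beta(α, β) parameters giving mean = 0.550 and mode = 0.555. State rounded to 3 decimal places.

Let s = α+β. Mean gives α = μs = 0.550s; mode gives (α−1)/(s−2) = 0.555.
Substituting: 0.550s − 1 = 0.555(s−2) = 0.555s − 1.110, so -0.005s = -0.110 and s = 22.0000.
Then α = 0.550×22.0000 = 12.100 and β = s−α = 9.900.

α = 12.100, β = 9.900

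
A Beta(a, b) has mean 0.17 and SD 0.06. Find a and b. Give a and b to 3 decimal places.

a = 6.493, b = 31.701

Variance = 0.06² = 0.0036. The moment-matching identity a+b = μ(1−μ)/Var − 1 gives
a+b = 0.1411/0.0036 − 1 = 38.1944, so a = μ·38.1944 = 6.493 and b = (1−μ)·38.1944 = 31.701.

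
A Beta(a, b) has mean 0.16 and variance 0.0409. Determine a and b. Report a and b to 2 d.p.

Let s = a+b. The Beta variance is μ(1−μ)/(s+1).
So s+1 = μ(1−μ)/σ² = (0.16×0.84)/0.0409 = 0.1344/0.0409 = 3.2861, giving s = 2.2861.
Then a = μs = 0.16×2.2861 = 0.37 and b = (1−μ)s = 0.84×2.2861 = 1.92.

a = 0.37, b = 1.92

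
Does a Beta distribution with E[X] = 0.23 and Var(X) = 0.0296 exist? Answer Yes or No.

The Beta variance bound is σ² < μ(1−μ).
Here μ(1−μ) = 0.23×0.77 = 0.1771, and 0.0296 < 0.1771.

Yes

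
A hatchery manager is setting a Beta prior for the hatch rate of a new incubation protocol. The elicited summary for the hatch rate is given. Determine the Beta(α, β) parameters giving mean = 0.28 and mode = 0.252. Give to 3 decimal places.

With s = α+β: μ = α/s and mode = (α−1)/(s−2). Eliminating α = μs,
μs − 1 = m(s−2) ⇒ s(μ−m) = 1−2m ⇒ s = 0.496/0.028 = 17.7143.
So α = μs = 4.960, β = (1−μ)s = 12.754.

α = 4.960, β = 12.754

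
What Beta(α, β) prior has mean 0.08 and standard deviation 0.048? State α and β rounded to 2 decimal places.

α = 2.48, β = 28.47

First σ² = 0.002304. Setting α = μn, β = (1−μ)n with n = α+β,
μ(1−μ)/(n+1) = 0.002304 ⇒ n+1 = 0.0736/0.002304 = 31.9444 ⇒ n = 30.9444.
Hence α = 0.08×30.9444 = 2.48, β = 0.92×30.9444 = 28.47.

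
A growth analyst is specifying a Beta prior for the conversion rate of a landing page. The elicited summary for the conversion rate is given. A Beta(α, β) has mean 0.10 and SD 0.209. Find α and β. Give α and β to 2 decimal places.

α = 0.11, β = 0.95

First σ² = 0.043681. Setting α = μn, β = (1−μ)n with n = α+β,
μ(1−μ)/(n+1) = 0.043681 ⇒ n+1 = 0.0900/0.043681 = 2.0604 ⇒ n = 1.0604.
Hence α = 0.10×1.0604 = 0.11, β = 0.90×1.0604 = 0.95.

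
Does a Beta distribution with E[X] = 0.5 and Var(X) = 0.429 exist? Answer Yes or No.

For any Beta, Var(X) < E[X]·(1−E[X]).
Here μ(1−μ) = 0.5×0.5 = 0.25, and 0.429 ≥ 0.25.

No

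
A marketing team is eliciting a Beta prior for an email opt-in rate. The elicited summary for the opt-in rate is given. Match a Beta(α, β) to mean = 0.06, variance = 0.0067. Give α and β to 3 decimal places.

α = 0.445, β = 6.973

Let s = α+β. The Beta variance is μ(1−μ)/(s+1).
So s+1 = μ(1−μ)/σ² = (0.06×0.94)/0.0067 = 0.0564/0.0067 = 8.4179, giving s = 7.4179.
Then α = μs = 0.06×7.4179 = 0.445 and β = (1−μ)s = 0.94×7.4179 = 6.973.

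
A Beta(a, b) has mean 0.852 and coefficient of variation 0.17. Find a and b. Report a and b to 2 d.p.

a = 4.27, b = 0.74

Var = (CV·μ)² = (0.17×0.852)² = 0.020979.
a+b = μ(1−μ)/Var − 1 = 0.126096/0.020979 − 1 = 5.0107.
Thus a = 0.852·5.0107 = 4.27 and b = 0.148·5.0107 = 0.74.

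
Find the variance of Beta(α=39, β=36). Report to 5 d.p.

α+β = 75 and αβ = 1404, so Var = αβ/[(α+β)²(α+β+1)] = 1404/427500 = 0.00328.

0.00328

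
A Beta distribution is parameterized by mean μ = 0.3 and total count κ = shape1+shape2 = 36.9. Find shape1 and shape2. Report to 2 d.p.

shape1 = 11.07, shape2 = 25.83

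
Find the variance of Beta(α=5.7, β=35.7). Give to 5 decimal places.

0.00280

Var = αβ/[(α+β)²(α+β+1)] = (5.7×35.7)/(41.4²×42.4) = 203.49/72671.904 = 0.00280.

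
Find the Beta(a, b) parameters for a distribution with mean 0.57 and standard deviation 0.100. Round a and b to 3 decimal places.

a = 13.401, b = 10.109

Variance = 0.100² = 0.010000. The moment-matching identity a+b = μ(1−μ)/Var − 1 gives
a+b = 0.2451/0.010000 − 1 = 23.5100, so a = μ·23.5100 = 13.401 and b = (1−μ)·23.5100 = 10.109.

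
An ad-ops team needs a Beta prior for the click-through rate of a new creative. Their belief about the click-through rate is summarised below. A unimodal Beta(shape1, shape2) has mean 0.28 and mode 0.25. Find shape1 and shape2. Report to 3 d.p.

shape1 = 4.667, shape2 = 12.000

Let s = shape1+shape2. Mean gives shape1 = μs = 0.28s; mode gives (shape1−1)/(s−2) = 0.25.
Substituting: 0.28s − 1 = 0.25(s−2) = 0.25s − 0.50, so 0.03s = 0.50 and s = 16.6667.
Then shape1 = 0.28×16.6667 = 4.667 and shape2 = s−shape1 = 12.000.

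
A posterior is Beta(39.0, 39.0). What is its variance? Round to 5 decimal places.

α+β = 78.0 and αβ = 1521.00, so Var = αβ/[(α+β)²(α+β+1)] = 1521.00/480636.000 = 0.00316.

0.00316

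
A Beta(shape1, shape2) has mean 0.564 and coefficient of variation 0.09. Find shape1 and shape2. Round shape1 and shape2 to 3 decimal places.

shape1 = 53.263, shape2 = 41.175

σ = CV·μ = 0.09×0.564 = 0.05076, so σ² = 0.002577.
s+1 = μ(1−μ)/σ² = 0.245904/0.002577 = 95.4382, so s = shape1+shape2 = 94.4382.
shape1 = μs = 53.263, shape2 = (1−μ)s = 41.175.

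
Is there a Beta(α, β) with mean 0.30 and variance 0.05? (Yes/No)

For any Beta, Var(X) < E[X]·(1−E[X]).
Here μ(1−μ) = 0.30×0.70 = 0.2100, and 0.05 < 0.2100.

Yes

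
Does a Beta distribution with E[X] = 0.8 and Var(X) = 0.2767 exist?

For any Beta, Var(X) < E[X]·(1−E[X]).
Here μ(1−μ) = 0.8×0.2 = 0.16, and 0.2767 ≥ 0.16.

No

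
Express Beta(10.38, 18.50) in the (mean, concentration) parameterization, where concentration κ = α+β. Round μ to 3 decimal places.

κ = α+β = 10.38+18.50 = 28.88; μ = α/κ = 10.38/28.88 = 0.359.

μ = 0.359, κ = 28.88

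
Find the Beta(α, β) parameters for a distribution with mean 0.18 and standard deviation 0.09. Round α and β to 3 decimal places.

α = 3.100, β = 14.122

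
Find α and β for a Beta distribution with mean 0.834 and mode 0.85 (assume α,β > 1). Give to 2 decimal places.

With s = α+β: μ = α/s and mode = (α−1)/(s−2). Eliminating α = μs,
μs − 1 = m(s−2) ⇒ s(μ−m) = 1−2m ⇒ s = -0.70/-0.016 = 43.7500.
So α = μs = 36.49, β = (1−μ)s = 7.26.

α = 36.49, β = 7.26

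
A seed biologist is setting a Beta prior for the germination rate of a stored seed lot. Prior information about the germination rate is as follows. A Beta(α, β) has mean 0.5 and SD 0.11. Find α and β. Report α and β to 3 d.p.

Variance = 0.11² = 0.0121. The moment-matching identity α+β = μ(1−μ)/Var − 1 gives
α+β = 0.25/0.0121 − 1 = 19.6612, so α = μ·19.6612 = 9.831 and β = (1−μ)·19.6612 = 9.831.

α = 9.831, β = 9.831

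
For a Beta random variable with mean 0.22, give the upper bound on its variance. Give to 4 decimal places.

0.1716

For fixed mean μ the Beta variance is μ(1−μ)/(α+β+1), increasing as α+β decreases.
Its least upper bound (not attained) is μ(1−μ) = 0.22·0.78 = 0.1716.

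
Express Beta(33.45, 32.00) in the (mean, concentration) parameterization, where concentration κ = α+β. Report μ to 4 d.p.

μ = 0.5111, κ = 65.45

κ = α+β = 33.45+32.00 = 65.45; μ = α/κ = 33.45/65.45 = 0.5111.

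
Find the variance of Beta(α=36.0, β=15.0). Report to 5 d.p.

α+β = 51.0 and αβ = 540.00, so Var = αβ/[(α+β)²(α+β+1)] = 540.00/135252.000 = 0.00399.

0.00399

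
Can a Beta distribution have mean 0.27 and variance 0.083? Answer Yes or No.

The Beta variance bound is σ² < μ(1−μ).
Here μ(1−μ) = 0.27×0.73 = 0.1971, and 0.083 < 0.1971.

Yes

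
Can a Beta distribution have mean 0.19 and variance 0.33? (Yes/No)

No

For any Beta, Var(X) < E[X]·(1−E[X]).
Here μ(1−μ) = 0.19×0.81 = 0.1539, and 0.33 ≥ 0.1539.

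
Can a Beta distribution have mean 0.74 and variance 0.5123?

No

For any Beta, Var(X) < E[X]·(1−E[X]).
Here μ(1−μ) = 0.74×0.26 = 0.1924, and 0.5123 ≥ 0.1924.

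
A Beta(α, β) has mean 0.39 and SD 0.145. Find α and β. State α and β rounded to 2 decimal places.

α = 4.02, β = 6.29

σ² = 0.145² = 0.021025.
With s = α+β, Var = μ(1−μ)/(s+1), so s+1 = (0.39×0.61)/0.021025 = 11.3151 and s = 10.3151.
α = μs = 4.02, β = (1−μ)s = 6.29.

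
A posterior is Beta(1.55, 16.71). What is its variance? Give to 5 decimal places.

α+β = 18.26 and αβ = 25.9005, so Var = αβ/[(α+β)²(α+β+1)] = 25.9005/6421.815576 = 0.00403.

0.00403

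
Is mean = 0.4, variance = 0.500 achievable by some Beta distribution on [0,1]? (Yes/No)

No

For any Beta, Var(X) < E[X]·(1−E[X]).
Here μ(1−μ) = 0.4×0.6 = 0.24, and 0.500 ≥ 0.24.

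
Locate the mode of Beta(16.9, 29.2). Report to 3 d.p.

With α,β > 1, mode = (α−1)/(α+β−2) = 15.9/44.1 = 0.361.

0.361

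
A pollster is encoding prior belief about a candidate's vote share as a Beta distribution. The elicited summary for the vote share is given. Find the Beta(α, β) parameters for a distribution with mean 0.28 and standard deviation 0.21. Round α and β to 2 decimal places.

Variance = 0.21² = 0.0441. The moment-matching identity α+β = μ(1−μ)/Var − 1 gives
α+β = 0.2016/0.0441 − 1 = 3.5714, so α = μ·3.5714 = 1.00 and β = (1−μ)·3.5714 = 2.57.

α = 1.00, β = 2.57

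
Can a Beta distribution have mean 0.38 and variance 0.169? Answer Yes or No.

The Beta variance bound is σ² < μ(1−μ).
Here μ(1−μ) = 0.38×0.62 = 0.2356, and 0.169 < 0.2356.

Yes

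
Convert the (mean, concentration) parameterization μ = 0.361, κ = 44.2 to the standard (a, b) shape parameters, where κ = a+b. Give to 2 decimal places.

a = 15.96, b = 28.24

a = μκ = 0.361×44.2 = 15.96 and b = (1−μ)κ = 0.639×44.2 = 28.24.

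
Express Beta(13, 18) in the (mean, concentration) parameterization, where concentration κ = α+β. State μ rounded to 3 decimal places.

κ = α+β = 13+18 = 31; μ = α/κ = 13/31 = 0.419.

μ = 0.419, κ = 31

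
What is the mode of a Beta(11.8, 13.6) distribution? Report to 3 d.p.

The density x^(α−1)(1−x)^(β−1) is maximised at (α−1)/(α+β−2) = 10.8/23.4 = 0.462.

0.462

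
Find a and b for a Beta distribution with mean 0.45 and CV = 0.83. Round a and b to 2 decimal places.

σ = CV·μ = 0.83×0.45 = 0.37350, so σ² = 0.139502.
s+1 = μ(1−μ)/σ² = 0.2475/0.139502 = 1.7742, so s = a+b = 0.7742.
a = μs = 0.35, b = (1−μ)s = 0.43.

a = 0.35, b = 0.43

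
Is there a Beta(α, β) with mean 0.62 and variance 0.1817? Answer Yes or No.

Yes

The Beta variance bound is σ² < μ(1−μ).
Here μ(1−μ) = 0.62×0.38 = 0.2356, and 0.1817 < 0.2356.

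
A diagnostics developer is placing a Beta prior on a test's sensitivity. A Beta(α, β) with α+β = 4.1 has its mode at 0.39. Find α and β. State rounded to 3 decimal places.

Mode = (α−1)/(κ−2) with κ = α+β, so α−1 = 0.39·2.1 = 0.819.
α = 1.819; β = κ − α = 2.281.

α = 1.819, β = 2.281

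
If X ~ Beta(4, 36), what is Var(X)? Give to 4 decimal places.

0.0022

Var = αβ/[(α+β)²(α+β+1)] = (4×36)/(40²×41) = 144/65600 = 0.0022.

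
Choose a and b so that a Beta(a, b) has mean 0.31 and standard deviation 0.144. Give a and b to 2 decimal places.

a = 2.89, b = 6.43

Variance = 0.144² = 0.020736. The moment-matching identity a+b = μ(1−μ)/Var − 1 gives
a+b = 0.2139/0.020736 − 1 = 9.3154, so a = μ·9.3154 = 2.89 and b = (1−μ)·9.3154 = 6.43.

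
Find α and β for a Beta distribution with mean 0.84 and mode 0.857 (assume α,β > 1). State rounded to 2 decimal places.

With s = α+β: μ = α/s and mode = (α−1)/(s−2). Eliminating α = μs,
μs − 1 = m(s−2) ⇒ s(μ−m) = 1−2m ⇒ s = -0.714/-0.017 = 42.0000.
So α = μs = 35.28, β = (1−μ)s = 6.72.

α = 35.28, β = 6.72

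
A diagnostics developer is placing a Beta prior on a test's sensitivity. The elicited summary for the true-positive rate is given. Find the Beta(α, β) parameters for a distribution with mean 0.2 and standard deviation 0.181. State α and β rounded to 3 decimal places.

σ² = 0.181² = 0.032761.
With s = α+β, Var = μ(1−μ)/(s+1), so s+1 = (0.2×0.8)/0.032761 = 4.8839 and s = 3.8839.
α = μs = 0.777, β = (1−μ)s = 3.107.

α = 0.777, β = 3.107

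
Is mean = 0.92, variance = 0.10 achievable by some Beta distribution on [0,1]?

No

For any Beta, Var(X) < E[X]·(1−E[X]).
Here μ(1−μ) = 0.92×0.08 = 0.0736, and 0.10 ≥ 0.0736.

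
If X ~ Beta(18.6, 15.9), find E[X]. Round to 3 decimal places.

0.539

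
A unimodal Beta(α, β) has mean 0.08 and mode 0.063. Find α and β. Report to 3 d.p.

Let s = α+β. Mean gives α = μs = 0.08s; mode gives (α−1)/(s−2) = 0.063.
Substituting: 0.08s − 1 = 0.063(s−2) = 0.063s − 0.126, so 0.017s = 0.874 and s = 51.4118.
Then α = 0.08×51.4118 = 4.113 and β = s−α = 47.299.

α = 4.113, β = 47.299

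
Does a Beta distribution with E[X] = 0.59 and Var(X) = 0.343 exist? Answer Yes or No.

The Beta variance bound is σ² < μ(1−μ).
Here μ(1−μ) = 0.59×0.41 = 0.2419, and 0.343 ≥ 0.2419.

No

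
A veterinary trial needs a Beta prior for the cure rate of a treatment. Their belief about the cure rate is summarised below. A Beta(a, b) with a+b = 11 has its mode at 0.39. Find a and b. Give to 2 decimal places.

a = 4.51, b = 6.49

Mode = (a−1)/(κ−2) with κ = a+b, so a−1 = 0.39·9 = 3.51.
a = 4.51; b = κ − a = 6.49.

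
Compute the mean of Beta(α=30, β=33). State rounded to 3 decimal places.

0.476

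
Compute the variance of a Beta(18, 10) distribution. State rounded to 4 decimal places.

0.0079

Var = αβ/[(α+β)²(α+β+1)] = (18×10)/(28²×29) = 180/22736 = 0.0079.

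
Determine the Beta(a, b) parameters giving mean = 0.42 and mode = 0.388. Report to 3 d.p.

Let s = a+b. Mean gives a = μs = 0.42s; mode gives (a−1)/(s−2) = 0.388.
Substituting: 0.42s − 1 = 0.388(s−2) = 0.388s − 0.776, so 0.032s = 0.224 and s = 7.0000.
Then a = 0.42×7.0000 = 2.940 and b = s−a = 4.060.

a = 2.940, b = 4.060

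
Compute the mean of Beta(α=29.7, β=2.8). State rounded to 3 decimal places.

0.914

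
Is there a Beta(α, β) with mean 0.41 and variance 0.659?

For any Beta, Var(X) < E[X]·(1−E[X]).
Here μ(1−μ) = 0.41×0.59 = 0.2419, and 0.659 ≥ 0.2419.

No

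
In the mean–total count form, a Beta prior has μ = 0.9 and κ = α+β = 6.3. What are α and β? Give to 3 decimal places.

α = 5.670, β = 0.630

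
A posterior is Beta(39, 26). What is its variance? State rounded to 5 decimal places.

0.00364

μ = 39/65 = 0.600000; Var = μ(1−μ)/(α+β+1) = 0.2400000/66 = 0.00364.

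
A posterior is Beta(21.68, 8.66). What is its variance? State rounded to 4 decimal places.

α+β = 30.34 and αβ = 187.7488, so Var = αβ/[(α+β)²(α+β+1)] = 187.7488/28848.958904 = 0.0065.

0.0065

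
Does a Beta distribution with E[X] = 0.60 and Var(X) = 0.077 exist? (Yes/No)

A Beta with mean μ has variance μ(1−μ)/(α+β+1) < μ(1−μ).
Here μ(1−μ) = 0.60×0.40 = 0.2400, and 0.077 < 0.2400.

Yes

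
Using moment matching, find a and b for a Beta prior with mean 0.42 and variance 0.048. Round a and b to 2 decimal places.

a = 1.71, b = 2.36

By moment matching, a+b = μ(1−μ)/σ² − 1 = (0.42·0.58)/0.048 − 1 = 5.0750 − 1 = 4.0750.
Since a/(a+b) = μ, a = 0.42·4.0750 = 1.71 and b = 0.58·4.0750 = 2.36.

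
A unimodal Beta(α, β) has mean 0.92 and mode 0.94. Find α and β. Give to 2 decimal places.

α = 40.48, β = 3.52

Let s = α+β. Mean gives α = μs = 0.92s; mode gives (α−1)/(s−2) = 0.94.
Substituting: 0.92s − 1 = 0.94(s−2) = 0.94s − 1.88, so -0.02s = -0.88 and s = 44.0000.
Then α = 0.92×44.0000 = 40.48 and β = s−α = 3.52.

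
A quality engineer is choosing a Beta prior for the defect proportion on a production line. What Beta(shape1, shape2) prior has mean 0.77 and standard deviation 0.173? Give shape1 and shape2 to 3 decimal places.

shape1 = 3.786, shape2 = 1.131

First σ² = 0.029929. Setting shape1 = μn, shape2 = (1−μ)n with n = shape1+shape2,
μ(1−μ)/(n+1) = 0.029929 ⇒ n+1 = 0.1771/0.029929 = 5.9173 ⇒ n = 4.9173.
Hence shape1 = 0.77×4.9173 = 3.786, shape2 = 0.23×4.9173 = 1.131.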